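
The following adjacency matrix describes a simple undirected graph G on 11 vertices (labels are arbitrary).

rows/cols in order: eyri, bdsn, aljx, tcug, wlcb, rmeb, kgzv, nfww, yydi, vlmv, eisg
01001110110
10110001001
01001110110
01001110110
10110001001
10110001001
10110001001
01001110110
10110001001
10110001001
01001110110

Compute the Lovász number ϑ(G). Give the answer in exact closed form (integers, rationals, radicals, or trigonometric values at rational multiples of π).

6

Vertex kgzv has 5 neighbors: eyri, aljx, tcug, nfww, eisg.
N(tcug) = {bdsn, wlcb, rmeb, kgzv, yydi, vlmv}, |N(tcug)| = 6.
N(rmeb) = {eyri, aljx, tcug, nfww, eisg}, |N(rmeb)| = 5.
deg(nfww) = 6; N(nfww) = {bdsn, wlcb, rmeb, kgzv, yydi, vlmv}.
G = K_{6,5}: α = 6 = χ(Ḡ), so ϑ = 6.
ϑ(G) ≈ 6.00000000.
Lovász sandwich 6 ≤ 6 ≤ 6: collapsed.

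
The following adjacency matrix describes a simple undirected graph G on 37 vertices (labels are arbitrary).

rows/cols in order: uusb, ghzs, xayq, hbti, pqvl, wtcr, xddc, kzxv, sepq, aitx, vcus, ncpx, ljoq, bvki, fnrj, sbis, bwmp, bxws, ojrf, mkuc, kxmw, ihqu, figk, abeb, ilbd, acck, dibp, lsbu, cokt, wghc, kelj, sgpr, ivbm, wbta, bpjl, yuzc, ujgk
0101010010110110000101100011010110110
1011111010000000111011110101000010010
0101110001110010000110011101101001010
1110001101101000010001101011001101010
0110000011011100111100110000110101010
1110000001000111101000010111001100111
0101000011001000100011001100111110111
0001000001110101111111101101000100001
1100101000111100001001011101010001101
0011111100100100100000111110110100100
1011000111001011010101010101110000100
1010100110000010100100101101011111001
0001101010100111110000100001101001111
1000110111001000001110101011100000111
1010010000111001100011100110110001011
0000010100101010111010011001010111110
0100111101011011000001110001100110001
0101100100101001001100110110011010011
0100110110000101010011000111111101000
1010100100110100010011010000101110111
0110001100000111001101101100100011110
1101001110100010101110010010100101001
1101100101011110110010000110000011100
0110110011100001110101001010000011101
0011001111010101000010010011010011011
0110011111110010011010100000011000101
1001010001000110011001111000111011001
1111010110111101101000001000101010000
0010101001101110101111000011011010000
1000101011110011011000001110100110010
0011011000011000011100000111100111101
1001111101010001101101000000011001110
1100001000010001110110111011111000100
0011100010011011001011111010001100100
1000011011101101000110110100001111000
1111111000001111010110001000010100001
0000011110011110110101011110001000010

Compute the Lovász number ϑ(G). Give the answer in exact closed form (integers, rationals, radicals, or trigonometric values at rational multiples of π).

sqrt(37)

N(ilbd) = {xayq, hbti, xddc, kzxv, sepq, aitx, ncpx, bvki, sbis, kxmw, abeb, dibp, lsbu, wghc, ivbm, wbta, yuzc, ujgk}, |N(ilbd)| = 18.
Vertex ghzs has 18 neighbors: uusb, xayq, hbti, pqvl, wtcr, xddc, sepq, bwmp, bxws, ojrf, kxmw, ihqu, figk, abeb, acck, lsbu, ivbm, yuzc.
deg(ujgk) = 18; N(ujgk) = {wtcr, xddc, kzxv, sepq, ncpx, ljoq, bvki, fnrj, bwmp, bxws, mkuc, ihqu, abeb, ilbd, acck, dibp, kelj, yuzc}.
Vertex fnrj has 18 neighbors: uusb, xayq, wtcr, vcus, ncpx, ljoq, sbis, bwmp, kxmw, ihqu, figk, acck, dibp, cokt, wghc, wbta, yuzc, ujgk.
37-vertex 18-regular graph: Paley(37): SR with (k,λ,μ)=(18,8,9).
spec(A) ≈ [18.0, 2.54138, -3.54138] (distinct, 5 d.p.).
−37·(-sqrt(37)/2 - 1/2) / ((18)−(-sqrt(37)/2 - 1/2)) = sqrt(37) = ϑ(G).
= 6.0828… (decimal).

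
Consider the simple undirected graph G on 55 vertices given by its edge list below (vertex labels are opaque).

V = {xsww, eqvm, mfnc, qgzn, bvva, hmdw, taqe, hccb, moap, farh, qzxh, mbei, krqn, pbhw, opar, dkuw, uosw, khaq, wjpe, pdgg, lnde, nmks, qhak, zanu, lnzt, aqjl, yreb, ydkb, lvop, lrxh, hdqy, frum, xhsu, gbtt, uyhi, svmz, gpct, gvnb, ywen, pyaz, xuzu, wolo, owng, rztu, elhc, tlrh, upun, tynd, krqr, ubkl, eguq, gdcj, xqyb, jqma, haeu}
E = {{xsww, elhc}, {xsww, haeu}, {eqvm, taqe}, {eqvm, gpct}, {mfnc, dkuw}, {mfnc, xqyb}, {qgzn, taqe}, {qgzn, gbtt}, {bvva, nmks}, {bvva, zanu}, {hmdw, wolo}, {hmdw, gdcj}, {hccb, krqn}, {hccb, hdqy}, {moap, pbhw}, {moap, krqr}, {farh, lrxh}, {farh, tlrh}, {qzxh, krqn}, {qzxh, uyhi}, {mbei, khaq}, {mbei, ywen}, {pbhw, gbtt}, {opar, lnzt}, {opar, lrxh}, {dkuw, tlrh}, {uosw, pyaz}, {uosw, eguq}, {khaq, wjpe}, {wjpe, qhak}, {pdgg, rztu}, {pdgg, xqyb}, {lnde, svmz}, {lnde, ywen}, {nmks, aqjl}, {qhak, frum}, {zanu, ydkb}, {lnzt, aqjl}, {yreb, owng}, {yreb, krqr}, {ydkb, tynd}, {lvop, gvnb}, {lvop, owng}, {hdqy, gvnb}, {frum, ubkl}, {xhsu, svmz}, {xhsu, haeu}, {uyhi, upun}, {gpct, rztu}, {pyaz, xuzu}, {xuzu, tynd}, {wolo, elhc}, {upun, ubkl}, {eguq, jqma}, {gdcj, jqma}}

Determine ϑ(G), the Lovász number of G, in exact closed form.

55*cos(pi/55)/(cos(pi/55) + 1)

Vertex khaq has 2 neighbors: mbei, wjpe.
deg(lvop) = 2; N(lvop) = {gvnb, owng}.
deg(gbtt) = 2; N(gbtt) = {qgzn, pbhw}.
deg(gvnb) = 2; N(gvnb) = {lvop, hdqy}.
deg(v) = 2 for all v (|V|=55); the odd cycle C_{55}.
Distinct eigenvalues (to 3 d.p.): [2.0, 1.987, 1.948, 1.884, 1.795, 1.683, 1.548, 1.394, 1.221, 1.033, 0.831, 0.618, 0.397, 0.171, -0.057, -0.285, -0.508, -0.726, -0.933, -1.129, -1.31, -1.473, -1.618, -1.741, -1.842, -1.919, -1.971, -1.997].
With N=55: ϑ(G) = 55·(-(-1)*2*cos(pi/55))/(2−(-2*cos(pi/55))) = 55*cos(pi/55)/(cos(pi/55) + 1).
≈ 27.477556878 (to 9 d.p.).
Check 27 ≤ 55*cos(pi/55)/(cos(pi/55) + 1) ≤ 28: both strict.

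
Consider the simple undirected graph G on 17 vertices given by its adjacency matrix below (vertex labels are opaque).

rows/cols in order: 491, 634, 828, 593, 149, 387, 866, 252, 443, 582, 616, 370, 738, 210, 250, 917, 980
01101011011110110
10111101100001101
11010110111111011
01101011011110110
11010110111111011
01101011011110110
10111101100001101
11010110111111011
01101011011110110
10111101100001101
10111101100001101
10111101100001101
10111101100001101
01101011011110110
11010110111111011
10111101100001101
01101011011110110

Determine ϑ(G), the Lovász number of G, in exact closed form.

deg(866) = 10; N(866) = {491, 828, 593, 149, 387, 252, 443, 210, 250, 980}.
Vertex 387 has 11 neighbors: 634, 828, 149, 866, 252, 582, 616, 370, 738, 250, 917.
N(828) = {491, 634, 593, 387, 866, 443, 582, 616, 370, 738, 210, 917, 980}, |N(828)| = 13.
Vertex 616 has 10 neighbors: 491, 828, 593, 149, 387, 252, 443, 210, 250, 980.
Complete 3-partite, parts [7, 6, 4]: perfect, ϑ = α = 7.
≈ 7.00000000 (to 8 d.p.).
α=7, χ(Ḡ)=7; ϑ=7 lies between (collapsed).

7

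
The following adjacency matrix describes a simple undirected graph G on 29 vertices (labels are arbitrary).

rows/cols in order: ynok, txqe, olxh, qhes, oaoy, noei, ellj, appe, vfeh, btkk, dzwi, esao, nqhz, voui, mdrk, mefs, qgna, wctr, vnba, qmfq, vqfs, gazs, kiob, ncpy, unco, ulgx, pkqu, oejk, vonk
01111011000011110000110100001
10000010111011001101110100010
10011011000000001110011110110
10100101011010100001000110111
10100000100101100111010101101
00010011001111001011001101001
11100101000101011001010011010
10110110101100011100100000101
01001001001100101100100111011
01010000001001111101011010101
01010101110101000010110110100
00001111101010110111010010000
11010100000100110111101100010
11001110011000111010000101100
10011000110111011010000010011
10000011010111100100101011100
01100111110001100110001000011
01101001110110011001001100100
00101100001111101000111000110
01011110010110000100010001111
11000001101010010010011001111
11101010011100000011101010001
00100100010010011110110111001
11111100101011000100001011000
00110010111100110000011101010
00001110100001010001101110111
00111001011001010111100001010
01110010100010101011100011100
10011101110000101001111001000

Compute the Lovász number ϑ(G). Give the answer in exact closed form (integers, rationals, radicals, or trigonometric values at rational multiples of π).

sqrt(29)

deg(voui) = 14; N(voui) = {ynok, txqe, oaoy, noei, ellj, btkk, dzwi, mdrk, mefs, qgna, vnba, ncpy, ulgx, pkqu}.
deg(kiob) = 14; N(kiob) = {olxh, noei, btkk, nqhz, mefs, qgna, wctr, vnba, vqfs, gazs, ncpy, unco, ulgx, vonk}.
Vertex dzwi has 14 neighbors: txqe, qhes, noei, appe, vfeh, btkk, esao, voui, vnba, vqfs, gazs, ncpy, unco, pkqu.
Vertex unco has 14 neighbors: olxh, qhes, ellj, vfeh, btkk, dzwi, esao, mdrk, mefs, gazs, kiob, ncpy, ulgx, oejk.
Every vertex has degree 14 (N=29); Paley(29): SR with (k,λ,μ)=(14,6,7).
spec(A) ≈ [14.0, 2.193, -3.193] (distinct, 3 d.p.).
Lovász: ϑ = −29(-sqrt(29)/2 - 1/2)/(14+-(-sqrt(29)/2 - 1/2)) = sqrt(29).
= 5.38516… (decimal).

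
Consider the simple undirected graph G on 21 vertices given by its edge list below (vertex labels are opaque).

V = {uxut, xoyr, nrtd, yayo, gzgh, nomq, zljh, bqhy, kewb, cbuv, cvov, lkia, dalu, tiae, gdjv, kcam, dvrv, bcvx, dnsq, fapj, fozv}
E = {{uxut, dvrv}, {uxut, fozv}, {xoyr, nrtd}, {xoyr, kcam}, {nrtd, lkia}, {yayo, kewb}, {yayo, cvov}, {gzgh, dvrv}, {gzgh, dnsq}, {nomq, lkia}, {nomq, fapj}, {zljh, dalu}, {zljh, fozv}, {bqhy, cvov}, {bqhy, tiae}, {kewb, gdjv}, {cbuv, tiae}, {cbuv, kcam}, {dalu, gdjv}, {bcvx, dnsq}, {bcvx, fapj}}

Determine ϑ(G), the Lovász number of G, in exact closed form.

21*cos(pi/21)/(cos(pi/21) + 1)

deg(dnsq) = 2; N(dnsq) = {gzgh, bcvx}.
deg(kewb) = 2; N(kewb) = {yayo, gdjv}.
deg(gdjv) = 2; N(gdjv) = {kewb, dalu}.
deg(kcam) = 2; N(kcam) = {xoyr, cbuv}.
deg(v) = 2 for all v (|V|=21); a single 21-cycle (edge-transitive).
spec(A) ≈ [2.0, 1.91115, 1.65248, 1.24698, 0.73068, 0.14946, -0.44504, -1.0, -1.4661, -1.80194, -1.97766] (distinct, 5 d.p.).
With N=21: ϑ(G) = 21·(-(-1)*2*cos(pi/21))/(2−(-2*cos(pi/21))) = 21*cos(pi/21)/(cos(pi/21) + 1).
ϑ(G) ≈ 10.441032529.
Lovász sandwich 10 ≤ 21*cos(pi/21)/(cos(pi/21) + 1) ≤ 11: both strict.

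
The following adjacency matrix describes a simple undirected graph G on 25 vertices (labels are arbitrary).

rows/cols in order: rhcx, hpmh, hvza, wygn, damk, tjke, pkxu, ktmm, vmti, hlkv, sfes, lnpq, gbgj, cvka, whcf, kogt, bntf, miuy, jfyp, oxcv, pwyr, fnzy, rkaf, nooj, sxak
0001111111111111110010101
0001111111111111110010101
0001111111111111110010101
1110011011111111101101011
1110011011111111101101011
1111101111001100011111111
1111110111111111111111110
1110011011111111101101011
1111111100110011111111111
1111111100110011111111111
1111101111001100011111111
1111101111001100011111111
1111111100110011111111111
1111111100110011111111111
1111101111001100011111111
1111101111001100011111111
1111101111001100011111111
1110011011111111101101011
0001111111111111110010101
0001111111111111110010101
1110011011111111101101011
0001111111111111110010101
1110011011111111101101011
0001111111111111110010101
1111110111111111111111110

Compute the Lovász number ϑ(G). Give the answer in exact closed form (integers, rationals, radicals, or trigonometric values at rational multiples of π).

deg(sxak) = 23; N(sxak) = {rhcx, hpmh, hvza, wygn, damk, tjke, ktmm, vmti, hlkv, sfes, lnpq, gbgj, cvka, whcf, kogt, bntf, miuy, jfyp, oxcv, pwyr, fnzy, rkaf, nooj}.
deg(gbgj) = 21; N(gbgj) = {rhcx, hpmh, hvza, wygn, damk, tjke, pkxu, ktmm, sfes, lnpq, whcf, kogt, bntf, miuy, jfyp, oxcv, pwyr, fnzy, rkaf, nooj, sxak}.
Vertex rkaf has 19 neighbors: rhcx, hpmh, hvza, tjke, pkxu, vmti, hlkv, sfes, lnpq, gbgj, cvka, whcf, kogt, bntf, jfyp, oxcv, fnzy, nooj, sxak.
N(miuy) = {rhcx, hpmh, hvza, tjke, pkxu, vmti, hlkv, sfes, lnpq, gbgj, cvka, whcf, kogt, bntf, jfyp, oxcv, fnzy, nooj, sxak}, |N(miuy)| = 19.
G = K_{7,6,6,4,2}: α = 7 = χ(Ḡ), so ϑ = 7.
= 7.0000… (decimal).
α=7, χ(Ḡ)=7; ϑ=7 lies between (collapsed).

7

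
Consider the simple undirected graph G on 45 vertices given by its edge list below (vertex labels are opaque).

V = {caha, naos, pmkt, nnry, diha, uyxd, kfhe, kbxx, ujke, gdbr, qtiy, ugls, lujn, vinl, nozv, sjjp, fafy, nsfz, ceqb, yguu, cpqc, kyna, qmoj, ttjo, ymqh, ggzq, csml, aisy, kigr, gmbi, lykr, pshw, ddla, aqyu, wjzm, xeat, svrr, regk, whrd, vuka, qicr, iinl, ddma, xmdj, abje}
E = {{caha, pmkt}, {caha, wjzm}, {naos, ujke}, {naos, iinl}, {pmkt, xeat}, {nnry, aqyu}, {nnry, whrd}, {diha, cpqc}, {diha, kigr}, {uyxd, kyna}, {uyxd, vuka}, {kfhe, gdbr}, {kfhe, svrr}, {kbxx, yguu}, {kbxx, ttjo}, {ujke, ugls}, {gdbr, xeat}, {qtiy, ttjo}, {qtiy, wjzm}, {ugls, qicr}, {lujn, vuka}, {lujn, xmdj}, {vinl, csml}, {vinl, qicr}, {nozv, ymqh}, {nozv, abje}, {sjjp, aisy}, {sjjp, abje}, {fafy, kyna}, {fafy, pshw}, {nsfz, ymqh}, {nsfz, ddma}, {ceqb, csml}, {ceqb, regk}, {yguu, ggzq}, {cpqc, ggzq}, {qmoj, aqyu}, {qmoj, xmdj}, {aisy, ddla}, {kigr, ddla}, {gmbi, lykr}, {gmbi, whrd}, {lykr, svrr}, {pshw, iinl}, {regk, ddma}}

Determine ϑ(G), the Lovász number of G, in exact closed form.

Vertex lykr has 2 neighbors: gmbi, svrr.
deg(regk) = 2; N(regk) = {ceqb, ddma}.
N(qmoj) = {aqyu, xmdj}, |N(qmoj)| = 2.
Vertex svrr has 2 neighbors: kfhe, lykr.
deg(v) = 2 for all v (|V|=45); the odd cycle C_{45}.
Distinct eigenvalues (to 5 d.p.): [2.0, 1.98054, 1.92252, 1.82709, 1.6961, 1.53209, 1.33826, 1.11839, 0.87674, 0.61803, 0.3473, 0.0698, -0.20906, -0.48384, -0.74921, -1.0, -1.23132, -1.43868, -1.61803, -1.7659, -1.87939, -1.9563, -1.99513].
Lovász (edge-transitive): ϑ = −45·(-2*cos(pi/45))/((2)−(-2*cos(pi/45))) = 45*cos(pi/45)/(cos(pi/45) + 1).
≈ 22.472562 (to 6 d.p.).
Lovász sandwich 22 ≤ 45*cos(pi/45)/(cos(pi/45) + 1) ≤ 23: both strict.

45*cos(pi/45)/(cos(pi/45) + 1)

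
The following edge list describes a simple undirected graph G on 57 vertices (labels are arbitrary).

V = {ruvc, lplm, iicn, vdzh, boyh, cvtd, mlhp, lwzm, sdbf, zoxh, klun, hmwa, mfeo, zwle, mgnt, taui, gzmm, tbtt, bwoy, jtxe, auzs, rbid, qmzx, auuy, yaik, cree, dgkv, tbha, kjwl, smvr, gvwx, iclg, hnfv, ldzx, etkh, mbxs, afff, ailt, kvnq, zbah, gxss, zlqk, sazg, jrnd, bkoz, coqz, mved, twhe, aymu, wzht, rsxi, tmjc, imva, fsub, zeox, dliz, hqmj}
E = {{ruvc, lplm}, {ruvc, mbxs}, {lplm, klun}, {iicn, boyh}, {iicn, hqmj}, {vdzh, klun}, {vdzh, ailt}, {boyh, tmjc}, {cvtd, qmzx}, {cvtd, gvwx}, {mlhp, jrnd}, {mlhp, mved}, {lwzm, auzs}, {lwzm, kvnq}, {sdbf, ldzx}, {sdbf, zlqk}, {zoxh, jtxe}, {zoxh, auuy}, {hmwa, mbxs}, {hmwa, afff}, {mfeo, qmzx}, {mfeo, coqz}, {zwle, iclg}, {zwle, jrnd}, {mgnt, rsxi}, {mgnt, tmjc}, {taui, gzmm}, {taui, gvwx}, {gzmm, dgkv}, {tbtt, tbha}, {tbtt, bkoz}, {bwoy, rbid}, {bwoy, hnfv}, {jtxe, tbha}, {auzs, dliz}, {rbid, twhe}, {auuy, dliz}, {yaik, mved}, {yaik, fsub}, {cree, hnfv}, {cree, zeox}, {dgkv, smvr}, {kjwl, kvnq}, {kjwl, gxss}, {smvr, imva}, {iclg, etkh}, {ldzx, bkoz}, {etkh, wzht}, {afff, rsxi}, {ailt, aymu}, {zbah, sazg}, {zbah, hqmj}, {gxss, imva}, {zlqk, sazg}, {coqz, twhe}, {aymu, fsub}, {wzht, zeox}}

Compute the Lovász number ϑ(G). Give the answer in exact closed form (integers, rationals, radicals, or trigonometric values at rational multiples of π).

deg(klun) = 2; N(klun) = {lplm, vdzh}.
N(mfeo) = {qmzx, coqz}, |N(mfeo)| = 2.
N(cree) = {hnfv, zeox}, |N(cree)| = 2.
Vertex zeox has 2 neighbors: cree, wzht.
Every vertex has degree 2 (N=57); connected 2-regular on 57 ⇒ C_{57}.
Distinct eigenvalues (to 6 d.p.): [2.0, 1.987861, 1.951593, 1.891634, 1.808714, 1.703839, 1.578281, 1.433565, 1.271447, 1.093896, 0.903067, 0.701275, 0.490971, 0.274707, 0.055109, -0.165159, -0.383421, -0.59703, -0.803391, -1.0, -1.184471, -1.354563, -1.508213, -1.643556, -1.758948, -1.852988, -1.924536, -1.972723, -1.996963].
Lovász (edge-transitive): ϑ = −57·(-2*cos(pi/57))/((2)−(-2*cos(pi/57))) = 57*cos(pi/57)/(cos(pi/57) + 1).
ϑ(G) ≈ 28.4783452.
α=28, χ(Ḡ)=29; ϑ=57*cos(pi/57)/(cos(pi/57) + 1) lies between (both strict).

57*cos(pi/57)/(cos(pi/57) + 1)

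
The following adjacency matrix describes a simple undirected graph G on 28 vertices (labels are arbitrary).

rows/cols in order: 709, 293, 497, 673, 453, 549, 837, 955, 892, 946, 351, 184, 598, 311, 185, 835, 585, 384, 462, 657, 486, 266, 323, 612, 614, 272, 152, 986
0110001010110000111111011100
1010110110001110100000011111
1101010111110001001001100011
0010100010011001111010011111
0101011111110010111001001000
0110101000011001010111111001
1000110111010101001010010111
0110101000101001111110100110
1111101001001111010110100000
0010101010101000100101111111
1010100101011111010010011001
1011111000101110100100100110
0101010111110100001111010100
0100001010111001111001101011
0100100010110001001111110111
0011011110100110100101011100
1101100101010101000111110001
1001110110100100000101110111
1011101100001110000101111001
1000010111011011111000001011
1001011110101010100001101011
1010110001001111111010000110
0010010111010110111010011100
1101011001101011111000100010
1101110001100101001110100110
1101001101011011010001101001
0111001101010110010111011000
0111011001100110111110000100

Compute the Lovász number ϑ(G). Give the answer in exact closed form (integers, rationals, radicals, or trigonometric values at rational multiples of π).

N(462) = {709, 497, 673, 453, 837, 955, 598, 311, 185, 657, 266, 323, 612, 614, 986}, |N(462)| = 15.
N(185) = {293, 453, 892, 351, 184, 835, 462, 657, 486, 266, 323, 612, 272, 152, 986}, |N(185)| = 15.
Vertex 657 has 15 neighbors: 709, 549, 955, 892, 946, 184, 598, 185, 835, 585, 384, 462, 614, 152, 986.
deg(986) = 15; N(986) = {293, 497, 673, 549, 837, 946, 351, 311, 185, 585, 384, 462, 657, 486, 272}.
Regular of degree 15 on 28 vertices: this is K(8,2), the Kneser graph.
The 3 distinct eigenvalues: [15.0, 1.0, -5.0].
−28·(-5) / ((15)−(-5)) = 7 = ϑ(G).
ϑ(G) ≈ 7.00000000.

7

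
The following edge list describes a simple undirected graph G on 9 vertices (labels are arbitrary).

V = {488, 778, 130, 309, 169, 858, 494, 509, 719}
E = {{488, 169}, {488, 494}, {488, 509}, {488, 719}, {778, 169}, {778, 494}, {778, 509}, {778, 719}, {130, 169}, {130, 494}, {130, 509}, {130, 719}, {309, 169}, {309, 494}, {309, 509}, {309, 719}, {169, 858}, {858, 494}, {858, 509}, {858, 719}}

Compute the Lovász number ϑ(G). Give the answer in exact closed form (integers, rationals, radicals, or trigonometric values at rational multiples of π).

5

N(858) = {169, 494, 509, 719}, |N(858)| = 4.
N(488) = {169, 494, 509, 719}, |N(488)| = 4.
Vertex 719 has 5 neighbors: 488, 778, 130, 309, 858.
Vertex 169 has 5 neighbors: 488, 778, 130, 309, 858.
2 parts of sizes [5, 4]; α(G) = 5 = ϑ (perfect).
= 5.00000000… (decimal).
Sandwich: α(G)=5 ≤ ϑ(G)=5 ≤ χ(Ḡ)=5 (collapsed).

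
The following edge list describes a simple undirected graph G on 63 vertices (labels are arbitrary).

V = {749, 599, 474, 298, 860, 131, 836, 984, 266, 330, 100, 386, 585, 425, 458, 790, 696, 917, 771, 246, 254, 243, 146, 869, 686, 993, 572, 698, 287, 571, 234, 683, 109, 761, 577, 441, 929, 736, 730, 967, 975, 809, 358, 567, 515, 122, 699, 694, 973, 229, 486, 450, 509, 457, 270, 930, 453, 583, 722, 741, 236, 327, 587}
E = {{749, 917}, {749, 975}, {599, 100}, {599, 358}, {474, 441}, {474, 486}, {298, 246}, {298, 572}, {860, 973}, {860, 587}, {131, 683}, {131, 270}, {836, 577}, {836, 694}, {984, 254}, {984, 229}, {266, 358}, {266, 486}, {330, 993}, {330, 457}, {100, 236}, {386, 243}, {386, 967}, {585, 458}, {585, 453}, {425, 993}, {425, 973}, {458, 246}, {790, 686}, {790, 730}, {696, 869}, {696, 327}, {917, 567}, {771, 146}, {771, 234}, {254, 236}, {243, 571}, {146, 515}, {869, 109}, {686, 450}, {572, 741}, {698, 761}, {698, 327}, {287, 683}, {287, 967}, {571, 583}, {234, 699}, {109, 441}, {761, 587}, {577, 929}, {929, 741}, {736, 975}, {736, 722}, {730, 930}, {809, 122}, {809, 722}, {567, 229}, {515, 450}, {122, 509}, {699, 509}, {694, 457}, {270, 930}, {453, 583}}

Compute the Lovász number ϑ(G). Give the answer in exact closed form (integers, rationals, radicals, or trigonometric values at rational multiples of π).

63*cos(pi/63)/(cos(pi/63) + 1)

deg(441) = 2; N(441) = {474, 109}.
N(453) = {585, 583}, |N(453)| = 2.
N(583) = {571, 453}, |N(583)| = 2.
N(327) = {696, 698}, |N(327)| = 2.
2-regular, N=63; a single 63-cycle (edge-transitive).
The 32 distinct eigenvalues: [2.0, 1.99, 1.96, 1.911, 1.843, 1.756, 1.652, 1.532, 1.396, 1.247, 1.085, 0.912, 0.731, 0.542, 0.347, 0.149, -0.05, -0.249, -0.445, -0.637, -0.823, -1.0, -1.167, -1.323, -1.466, -1.594, -1.707, -1.802, -1.879, -1.938, -1.978, -1.998].
λ_max=2, λ_min=-2*cos(pi/63); ϑ = −63·λ_min/(λ_max−λ_min) = 63*cos(pi/63)/(cos(pi/63) + 1).
Numerically 31.480409333.
31 ≤ 63*cos(pi/63)/(cos(pi/63) + 1) ≤ 32: both strict.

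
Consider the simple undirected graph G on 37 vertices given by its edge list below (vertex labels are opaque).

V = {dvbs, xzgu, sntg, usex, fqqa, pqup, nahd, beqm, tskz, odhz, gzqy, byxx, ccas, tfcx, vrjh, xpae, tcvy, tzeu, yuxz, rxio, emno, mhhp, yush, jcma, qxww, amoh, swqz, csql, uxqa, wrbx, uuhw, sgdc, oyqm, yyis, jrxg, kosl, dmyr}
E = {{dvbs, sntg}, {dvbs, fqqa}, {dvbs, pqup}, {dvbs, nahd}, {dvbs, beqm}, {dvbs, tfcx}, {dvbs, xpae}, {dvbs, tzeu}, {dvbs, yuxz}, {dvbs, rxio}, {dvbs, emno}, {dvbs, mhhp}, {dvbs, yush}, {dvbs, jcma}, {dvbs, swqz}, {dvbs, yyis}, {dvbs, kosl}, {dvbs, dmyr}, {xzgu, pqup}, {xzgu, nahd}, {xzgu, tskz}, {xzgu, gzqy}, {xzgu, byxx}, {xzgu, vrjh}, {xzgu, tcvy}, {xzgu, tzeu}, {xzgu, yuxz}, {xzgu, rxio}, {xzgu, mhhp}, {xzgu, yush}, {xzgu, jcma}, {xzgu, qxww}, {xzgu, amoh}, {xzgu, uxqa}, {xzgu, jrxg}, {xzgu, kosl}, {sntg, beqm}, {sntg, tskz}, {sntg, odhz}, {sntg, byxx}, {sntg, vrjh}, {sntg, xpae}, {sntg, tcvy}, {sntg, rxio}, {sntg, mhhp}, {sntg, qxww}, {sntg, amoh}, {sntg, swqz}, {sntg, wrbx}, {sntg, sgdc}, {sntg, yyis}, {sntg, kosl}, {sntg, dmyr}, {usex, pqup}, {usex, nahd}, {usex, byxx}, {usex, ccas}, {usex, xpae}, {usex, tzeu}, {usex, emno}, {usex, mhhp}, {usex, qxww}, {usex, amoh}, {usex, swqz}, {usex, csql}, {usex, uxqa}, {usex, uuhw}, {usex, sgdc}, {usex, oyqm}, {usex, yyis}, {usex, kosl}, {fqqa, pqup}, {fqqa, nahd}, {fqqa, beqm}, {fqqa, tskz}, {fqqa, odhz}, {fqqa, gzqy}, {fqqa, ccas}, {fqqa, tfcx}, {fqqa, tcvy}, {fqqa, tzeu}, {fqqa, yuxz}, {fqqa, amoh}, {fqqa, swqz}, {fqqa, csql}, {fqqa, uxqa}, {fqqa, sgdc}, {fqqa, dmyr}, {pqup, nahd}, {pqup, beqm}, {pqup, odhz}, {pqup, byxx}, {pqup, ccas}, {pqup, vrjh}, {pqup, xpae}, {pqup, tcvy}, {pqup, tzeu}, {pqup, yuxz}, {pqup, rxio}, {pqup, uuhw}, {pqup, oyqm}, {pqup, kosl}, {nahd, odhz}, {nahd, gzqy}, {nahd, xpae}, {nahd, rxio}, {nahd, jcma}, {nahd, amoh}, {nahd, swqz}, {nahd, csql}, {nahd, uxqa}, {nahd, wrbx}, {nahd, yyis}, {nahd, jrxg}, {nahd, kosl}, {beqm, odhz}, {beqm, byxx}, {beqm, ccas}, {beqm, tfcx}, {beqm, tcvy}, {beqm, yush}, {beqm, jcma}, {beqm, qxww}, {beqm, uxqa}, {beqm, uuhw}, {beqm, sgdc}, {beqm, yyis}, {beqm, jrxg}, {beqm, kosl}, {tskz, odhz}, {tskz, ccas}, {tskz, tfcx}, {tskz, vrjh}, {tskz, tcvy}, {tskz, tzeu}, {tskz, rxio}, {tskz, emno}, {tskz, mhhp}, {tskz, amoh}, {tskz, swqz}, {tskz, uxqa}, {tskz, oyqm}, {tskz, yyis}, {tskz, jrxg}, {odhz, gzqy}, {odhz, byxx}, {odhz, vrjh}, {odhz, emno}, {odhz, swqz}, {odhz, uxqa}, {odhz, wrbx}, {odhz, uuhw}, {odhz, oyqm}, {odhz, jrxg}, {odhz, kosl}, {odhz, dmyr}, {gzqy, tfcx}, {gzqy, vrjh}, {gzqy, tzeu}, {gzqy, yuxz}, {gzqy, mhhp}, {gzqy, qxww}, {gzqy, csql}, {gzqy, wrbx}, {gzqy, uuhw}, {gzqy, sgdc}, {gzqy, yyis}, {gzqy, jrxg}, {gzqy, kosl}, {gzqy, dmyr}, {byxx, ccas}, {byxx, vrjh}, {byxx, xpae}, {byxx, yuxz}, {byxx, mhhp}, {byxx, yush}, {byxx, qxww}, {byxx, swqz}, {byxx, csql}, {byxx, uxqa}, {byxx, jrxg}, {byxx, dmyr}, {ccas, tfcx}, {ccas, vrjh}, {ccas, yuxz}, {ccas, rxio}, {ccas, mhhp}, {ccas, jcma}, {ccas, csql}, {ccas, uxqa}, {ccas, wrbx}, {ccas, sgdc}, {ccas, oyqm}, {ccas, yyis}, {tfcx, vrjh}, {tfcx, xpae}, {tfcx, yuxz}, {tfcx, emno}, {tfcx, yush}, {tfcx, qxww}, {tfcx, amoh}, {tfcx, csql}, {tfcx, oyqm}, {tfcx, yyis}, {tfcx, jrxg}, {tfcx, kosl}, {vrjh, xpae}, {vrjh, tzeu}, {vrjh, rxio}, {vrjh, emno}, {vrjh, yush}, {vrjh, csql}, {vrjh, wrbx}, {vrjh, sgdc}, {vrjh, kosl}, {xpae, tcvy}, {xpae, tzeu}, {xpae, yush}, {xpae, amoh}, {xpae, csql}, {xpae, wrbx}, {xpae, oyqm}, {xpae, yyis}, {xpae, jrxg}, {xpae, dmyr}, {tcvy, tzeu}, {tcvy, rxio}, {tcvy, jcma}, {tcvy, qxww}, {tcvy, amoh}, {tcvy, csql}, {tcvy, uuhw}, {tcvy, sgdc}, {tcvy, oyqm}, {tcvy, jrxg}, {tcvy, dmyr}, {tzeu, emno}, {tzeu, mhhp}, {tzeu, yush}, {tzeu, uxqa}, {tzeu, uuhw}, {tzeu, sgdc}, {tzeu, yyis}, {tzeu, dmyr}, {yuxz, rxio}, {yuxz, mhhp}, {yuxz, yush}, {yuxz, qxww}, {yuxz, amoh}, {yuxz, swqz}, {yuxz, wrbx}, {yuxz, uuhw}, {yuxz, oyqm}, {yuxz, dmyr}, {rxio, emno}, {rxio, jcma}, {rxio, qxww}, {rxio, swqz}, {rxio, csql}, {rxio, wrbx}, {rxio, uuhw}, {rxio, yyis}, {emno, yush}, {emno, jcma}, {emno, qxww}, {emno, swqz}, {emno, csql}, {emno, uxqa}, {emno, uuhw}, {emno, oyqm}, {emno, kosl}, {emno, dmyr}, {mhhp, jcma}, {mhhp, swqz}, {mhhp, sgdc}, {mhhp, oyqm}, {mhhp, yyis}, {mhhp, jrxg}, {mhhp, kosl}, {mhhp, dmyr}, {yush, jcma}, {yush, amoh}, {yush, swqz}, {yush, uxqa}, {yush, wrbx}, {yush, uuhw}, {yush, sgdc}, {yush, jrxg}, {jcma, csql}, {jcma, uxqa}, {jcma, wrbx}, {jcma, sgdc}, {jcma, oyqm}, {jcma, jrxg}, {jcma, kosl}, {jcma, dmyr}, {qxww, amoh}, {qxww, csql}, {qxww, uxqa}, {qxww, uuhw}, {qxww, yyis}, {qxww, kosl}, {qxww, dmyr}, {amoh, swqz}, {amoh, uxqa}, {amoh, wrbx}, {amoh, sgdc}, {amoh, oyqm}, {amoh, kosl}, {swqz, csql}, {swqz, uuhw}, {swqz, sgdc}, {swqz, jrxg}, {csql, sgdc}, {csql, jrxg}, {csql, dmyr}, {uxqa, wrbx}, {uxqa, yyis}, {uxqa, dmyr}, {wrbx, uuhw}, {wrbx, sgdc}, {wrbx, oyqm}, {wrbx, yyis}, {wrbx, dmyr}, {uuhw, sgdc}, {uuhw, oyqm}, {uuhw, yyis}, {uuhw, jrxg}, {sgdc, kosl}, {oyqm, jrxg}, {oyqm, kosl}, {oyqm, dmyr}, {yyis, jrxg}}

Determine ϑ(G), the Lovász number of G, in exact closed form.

sqrt(37)

Vertex nahd has 18 neighbors: dvbs, xzgu, usex, fqqa, pqup, odhz, gzqy, xpae, rxio, jcma, amoh, swqz, csql, uxqa, wrbx, yyis, jrxg, kosl.
N(yyis) = {dvbs, sntg, usex, nahd, beqm, tskz, gzqy, ccas, tfcx, xpae, tzeu, rxio, mhhp, qxww, uxqa, wrbx, uuhw, jrxg}, |N(yyis)| = 18.
deg(ccas) = 18; N(ccas) = {usex, fqqa, pqup, beqm, tskz, byxx, tfcx, vrjh, yuxz, rxio, mhhp, jcma, csql, uxqa, wrbx, sgdc, oyqm, yyis}.
deg(dmyr) = 18; N(dmyr) = {dvbs, sntg, fqqa, odhz, gzqy, byxx, xpae, tcvy, tzeu, yuxz, emno, mhhp, jcma, qxww, csql, uxqa, wrbx, oyqm}.
G on 37 vertices is 18-regular; SR(37,18,8,9) — a Paley graph.
A has 3 distinct eigenvalues ≈ [18.0, 2.54138, -3.54138].
With N=37: ϑ(G) = 37·(-(-sqrt(37)/2 - 1/2))/(18−(-sqrt(37)/2 - 1/2)) = sqrt(37).
Numerically 6.08276253.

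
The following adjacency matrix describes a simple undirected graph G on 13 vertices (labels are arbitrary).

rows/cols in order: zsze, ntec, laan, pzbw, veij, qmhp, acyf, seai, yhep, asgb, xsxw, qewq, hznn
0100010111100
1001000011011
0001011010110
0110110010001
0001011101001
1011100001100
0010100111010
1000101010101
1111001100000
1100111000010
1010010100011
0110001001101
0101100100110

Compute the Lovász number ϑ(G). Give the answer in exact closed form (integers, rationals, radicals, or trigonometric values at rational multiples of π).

Vertex ntec has 6 neighbors: zsze, pzbw, yhep, asgb, qewq, hznn.
Vertex pzbw has 6 neighbors: ntec, laan, veij, qmhp, yhep, hznn.
deg(qmhp) = 6; N(qmhp) = {zsze, laan, pzbw, veij, asgb, xsxw}.
N(seai) = {zsze, veij, acyf, yhep, xsxw, hznn}, |N(seai)| = 6.
Regular of degree 6 on 13 vertices: SR(13,6,2,3) — a Paley graph.
spec(A) ≈ [6.0, 1.3028, -2.3028] (distinct, 4 d.p.).
Lovász (edge-transitive): ϑ = −13·(-sqrt(13)/2 - 1/2)/((6)−(-sqrt(13)/2 - 1/2)) = sqrt(13).
ϑ(G) ≈ 3.605551275.

sqrt(13)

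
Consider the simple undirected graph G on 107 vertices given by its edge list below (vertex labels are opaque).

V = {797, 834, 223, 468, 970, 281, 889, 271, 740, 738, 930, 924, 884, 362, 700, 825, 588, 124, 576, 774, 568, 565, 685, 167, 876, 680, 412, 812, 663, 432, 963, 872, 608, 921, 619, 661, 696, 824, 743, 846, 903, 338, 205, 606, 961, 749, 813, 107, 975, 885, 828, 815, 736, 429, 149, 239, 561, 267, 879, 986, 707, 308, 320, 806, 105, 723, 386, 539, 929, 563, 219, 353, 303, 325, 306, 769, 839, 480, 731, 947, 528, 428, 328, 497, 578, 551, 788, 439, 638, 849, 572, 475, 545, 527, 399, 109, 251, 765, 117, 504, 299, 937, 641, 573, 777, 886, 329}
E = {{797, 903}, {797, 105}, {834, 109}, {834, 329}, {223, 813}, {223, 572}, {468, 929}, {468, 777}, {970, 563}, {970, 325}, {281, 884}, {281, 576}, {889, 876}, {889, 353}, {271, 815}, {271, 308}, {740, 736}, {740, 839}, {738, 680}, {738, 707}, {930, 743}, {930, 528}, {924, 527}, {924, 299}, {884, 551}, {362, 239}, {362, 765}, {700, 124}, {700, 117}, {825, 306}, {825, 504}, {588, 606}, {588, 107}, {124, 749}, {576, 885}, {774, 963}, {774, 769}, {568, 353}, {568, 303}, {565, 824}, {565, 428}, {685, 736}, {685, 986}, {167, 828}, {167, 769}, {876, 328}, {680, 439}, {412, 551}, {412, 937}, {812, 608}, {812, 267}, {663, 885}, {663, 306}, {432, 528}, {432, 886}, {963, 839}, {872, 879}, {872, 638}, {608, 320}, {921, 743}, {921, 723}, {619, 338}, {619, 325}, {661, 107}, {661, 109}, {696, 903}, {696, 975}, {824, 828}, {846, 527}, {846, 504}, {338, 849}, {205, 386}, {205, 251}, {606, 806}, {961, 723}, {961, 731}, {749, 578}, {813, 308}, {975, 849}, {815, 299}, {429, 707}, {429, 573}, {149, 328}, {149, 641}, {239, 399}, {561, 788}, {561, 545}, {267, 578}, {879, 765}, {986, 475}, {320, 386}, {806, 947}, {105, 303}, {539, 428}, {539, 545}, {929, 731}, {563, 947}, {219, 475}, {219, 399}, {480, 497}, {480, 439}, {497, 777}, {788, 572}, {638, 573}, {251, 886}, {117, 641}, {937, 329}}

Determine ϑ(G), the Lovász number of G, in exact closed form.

107*cos(pi/107)/(cos(pi/107) + 1)

N(267) = {812, 578}, |N(267)| = 2.
deg(329) = 2; N(329) = {834, 937}.
N(930) = {743, 528}, |N(930)| = 2.
deg(429) = 2; N(429) = {707, 573}.
Regular of degree 2 on 107 vertices: this is C_{107}, the 107-cycle.
The 54 distinct eigenvalues: [2.0, 1.9966, 1.9862, 1.969, 1.9451, 1.9144, 1.8771, 1.8334, 1.7833, 1.7271, 1.665, 1.5971, 1.5237, 1.445, 1.3614, 1.273, 1.1803, 1.0835, 0.983, 0.8791, 0.7721, 0.6625, 0.5506, 0.4369, 0.3216, 0.2052, 0.0881, -0.0294, -0.1467, -0.2635, -0.3794, -0.494, -0.6069, -0.7176, -0.826, -0.9314, -1.0337, -1.1324, -1.2272, -1.3178, -1.4038, -1.485, -1.561, -1.6317, -1.6968, -1.756, -1.8092, -1.8561, -1.8966, -1.9306, -1.9579, -1.9785, -1.9922, -1.9991].
−107·(-2*cos(pi/107)) / ((2)−(-2*cos(pi/107))) = 107*cos(pi/107)/(cos(pi/107) + 1) = ϑ(G).
Numerically 53.4885.
53 ≤ 107*cos(pi/107)/(cos(pi/107) + 1) ≤ 54: both strict.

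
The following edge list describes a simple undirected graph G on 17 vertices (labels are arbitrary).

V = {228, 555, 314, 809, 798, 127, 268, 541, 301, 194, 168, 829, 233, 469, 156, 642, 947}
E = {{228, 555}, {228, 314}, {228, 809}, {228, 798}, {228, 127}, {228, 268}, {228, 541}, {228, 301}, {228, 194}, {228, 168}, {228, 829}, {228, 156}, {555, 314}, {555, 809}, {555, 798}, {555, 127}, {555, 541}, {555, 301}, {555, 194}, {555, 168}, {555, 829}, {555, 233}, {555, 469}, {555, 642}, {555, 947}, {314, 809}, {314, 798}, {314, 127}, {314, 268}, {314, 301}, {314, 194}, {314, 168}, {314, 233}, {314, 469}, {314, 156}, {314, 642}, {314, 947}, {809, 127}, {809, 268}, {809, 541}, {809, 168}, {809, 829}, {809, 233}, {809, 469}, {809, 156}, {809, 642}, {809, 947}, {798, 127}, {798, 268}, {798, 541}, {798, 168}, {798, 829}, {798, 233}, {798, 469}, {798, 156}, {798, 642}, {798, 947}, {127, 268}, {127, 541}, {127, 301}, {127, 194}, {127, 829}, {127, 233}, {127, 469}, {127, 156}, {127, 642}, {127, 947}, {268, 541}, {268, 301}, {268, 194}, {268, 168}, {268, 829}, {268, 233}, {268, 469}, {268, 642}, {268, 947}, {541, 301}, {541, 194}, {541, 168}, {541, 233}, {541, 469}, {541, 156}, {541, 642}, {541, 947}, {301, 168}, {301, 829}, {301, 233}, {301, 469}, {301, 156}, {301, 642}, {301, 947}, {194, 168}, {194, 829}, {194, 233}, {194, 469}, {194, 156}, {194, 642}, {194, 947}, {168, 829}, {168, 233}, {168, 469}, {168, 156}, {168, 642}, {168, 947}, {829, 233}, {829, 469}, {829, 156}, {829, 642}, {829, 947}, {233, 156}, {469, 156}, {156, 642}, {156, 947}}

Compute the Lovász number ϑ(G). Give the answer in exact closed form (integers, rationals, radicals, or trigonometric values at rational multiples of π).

Vertex 809 has 13 neighbors: 228, 555, 314, 127, 268, 541, 168, 829, 233, 469, 156, 642, 947.
Vertex 268 has 14 neighbors: 228, 314, 809, 798, 127, 541, 301, 194, 168, 829, 233, 469, 642, 947.
Vertex 314 has 14 neighbors: 228, 555, 809, 798, 127, 268, 301, 194, 168, 233, 469, 156, 642, 947.
Vertex 168 has 15 neighbors: 228, 555, 314, 809, 798, 268, 541, 301, 194, 829, 233, 469, 156, 642, 947.
K_{5,4,3,3,2} (perfect); ϑ(G) = α(G) = max{5,4,3,3,2} = 5.
= 5.0000… (decimal).
Lovász sandwich 5 ≤ 5 ≤ 5: collapsed.

5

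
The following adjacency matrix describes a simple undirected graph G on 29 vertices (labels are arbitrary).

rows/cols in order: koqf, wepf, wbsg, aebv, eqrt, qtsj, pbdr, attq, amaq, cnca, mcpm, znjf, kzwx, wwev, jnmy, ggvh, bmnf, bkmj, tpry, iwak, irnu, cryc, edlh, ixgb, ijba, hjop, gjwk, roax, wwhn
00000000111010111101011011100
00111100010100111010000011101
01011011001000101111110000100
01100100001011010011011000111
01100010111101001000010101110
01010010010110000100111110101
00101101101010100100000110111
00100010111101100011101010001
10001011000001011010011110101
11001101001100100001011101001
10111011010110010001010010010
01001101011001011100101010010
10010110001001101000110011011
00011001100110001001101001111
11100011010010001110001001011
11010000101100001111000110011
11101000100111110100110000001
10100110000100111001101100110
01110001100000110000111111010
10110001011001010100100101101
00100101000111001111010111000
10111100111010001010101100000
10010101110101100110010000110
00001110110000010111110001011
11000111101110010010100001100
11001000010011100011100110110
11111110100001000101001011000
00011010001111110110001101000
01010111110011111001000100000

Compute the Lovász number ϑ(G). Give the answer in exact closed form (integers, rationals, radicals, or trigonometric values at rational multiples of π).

sqrt(29)

deg(pbdr) = 14; N(pbdr) = {wbsg, eqrt, qtsj, attq, amaq, mcpm, kzwx, jnmy, bkmj, ixgb, ijba, gjwk, roax, wwhn}.
N(kzwx) = {koqf, aebv, qtsj, pbdr, mcpm, wwev, jnmy, bmnf, irnu, cryc, ijba, hjop, roax, wwhn}, |N(kzwx)| = 14.
N(amaq) = {koqf, eqrt, pbdr, attq, wwev, ggvh, bmnf, tpry, cryc, edlh, ixgb, ijba, gjwk, wwhn}, |N(amaq)| = 14.
Vertex eqrt has 14 neighbors: wepf, wbsg, pbdr, amaq, cnca, mcpm, znjf, wwev, bmnf, cryc, ixgb, hjop, gjwk, roax.
29-vertex 14-regular graph: Paley(29): SR with (k,λ,μ)=(14,6,7).
The 3 distinct eigenvalues: [14.0, 2.193, -3.193].
−29·(-sqrt(29)/2 - 1/2) / ((14)−(-sqrt(29)/2 - 1/2)) = sqrt(29) = ϑ(G).
≈ 5.385165 (to 6 d.p.).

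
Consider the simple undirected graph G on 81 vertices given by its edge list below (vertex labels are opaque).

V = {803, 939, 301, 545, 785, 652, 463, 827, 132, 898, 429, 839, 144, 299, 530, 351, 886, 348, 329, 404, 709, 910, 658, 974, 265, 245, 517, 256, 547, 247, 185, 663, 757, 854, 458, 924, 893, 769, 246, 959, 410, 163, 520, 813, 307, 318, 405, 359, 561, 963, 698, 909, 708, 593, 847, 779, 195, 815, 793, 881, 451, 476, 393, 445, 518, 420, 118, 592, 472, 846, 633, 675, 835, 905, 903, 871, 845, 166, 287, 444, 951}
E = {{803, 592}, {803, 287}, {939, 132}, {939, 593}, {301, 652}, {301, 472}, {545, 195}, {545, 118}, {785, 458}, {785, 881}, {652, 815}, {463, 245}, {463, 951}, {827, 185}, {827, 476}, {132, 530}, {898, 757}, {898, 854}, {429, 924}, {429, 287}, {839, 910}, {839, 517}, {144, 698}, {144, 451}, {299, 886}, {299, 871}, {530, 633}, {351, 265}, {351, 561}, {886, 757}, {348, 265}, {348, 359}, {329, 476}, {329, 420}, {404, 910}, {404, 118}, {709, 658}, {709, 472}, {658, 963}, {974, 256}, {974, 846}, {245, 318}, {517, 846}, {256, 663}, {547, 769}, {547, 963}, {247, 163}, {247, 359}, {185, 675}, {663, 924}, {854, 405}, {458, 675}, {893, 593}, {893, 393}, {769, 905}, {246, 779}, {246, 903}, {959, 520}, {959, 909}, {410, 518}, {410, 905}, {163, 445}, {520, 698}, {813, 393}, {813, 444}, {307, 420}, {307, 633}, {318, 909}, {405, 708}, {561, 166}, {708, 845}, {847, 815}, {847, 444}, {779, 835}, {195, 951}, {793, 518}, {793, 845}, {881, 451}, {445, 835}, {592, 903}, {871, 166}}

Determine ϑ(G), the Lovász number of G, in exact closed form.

deg(803) = 2; N(803) = {592, 287}.
deg(195) = 2; N(195) = {545, 951}.
Vertex 675 has 2 neighbors: 185, 458.
N(708) = {405, 845}, |N(708)| = 2.
deg(v) = 2 for all v (|V|=81); this is C_{81}, the 81-cycle.
spec(A) ≈ [2.0, 1.99399, 1.97598, 1.94609, 1.9045, 1.85145, 1.78727, 1.71233, 1.6271, 1.53209, 1.42786, 1.31504, 1.19432, 1.06641, 0.93209, 0.79216, 0.64747, 0.49888, 0.3473, 0.19362, 0.03878, -0.11629, -0.27066, -0.42341, -0.57361, -0.72036, -0.86277, -1.0, -1.13121, -1.25562, -1.37248, -1.48109, -1.58079, -1.67098, -1.75112, -1.82073, -1.87939, -1.92674, -1.96251, -1.98648, -1.9985] (distinct, 5 d.p.).
ϑ = −N·λ_min/(λ_max−λ_min) = −81·(-2*cos(pi/81))/(2−(-2*cos(pi/81))) = 81*cos(pi/81)/(cos(pi/81) + 1).
ϑ(G) ≈ 40.48476531.
α=40, χ(Ḡ)=41; ϑ=81*cos(pi/81)/(cos(pi/81) + 1) lies between (both strict).

81*cos(pi/81)/(cos(pi/81) + 1)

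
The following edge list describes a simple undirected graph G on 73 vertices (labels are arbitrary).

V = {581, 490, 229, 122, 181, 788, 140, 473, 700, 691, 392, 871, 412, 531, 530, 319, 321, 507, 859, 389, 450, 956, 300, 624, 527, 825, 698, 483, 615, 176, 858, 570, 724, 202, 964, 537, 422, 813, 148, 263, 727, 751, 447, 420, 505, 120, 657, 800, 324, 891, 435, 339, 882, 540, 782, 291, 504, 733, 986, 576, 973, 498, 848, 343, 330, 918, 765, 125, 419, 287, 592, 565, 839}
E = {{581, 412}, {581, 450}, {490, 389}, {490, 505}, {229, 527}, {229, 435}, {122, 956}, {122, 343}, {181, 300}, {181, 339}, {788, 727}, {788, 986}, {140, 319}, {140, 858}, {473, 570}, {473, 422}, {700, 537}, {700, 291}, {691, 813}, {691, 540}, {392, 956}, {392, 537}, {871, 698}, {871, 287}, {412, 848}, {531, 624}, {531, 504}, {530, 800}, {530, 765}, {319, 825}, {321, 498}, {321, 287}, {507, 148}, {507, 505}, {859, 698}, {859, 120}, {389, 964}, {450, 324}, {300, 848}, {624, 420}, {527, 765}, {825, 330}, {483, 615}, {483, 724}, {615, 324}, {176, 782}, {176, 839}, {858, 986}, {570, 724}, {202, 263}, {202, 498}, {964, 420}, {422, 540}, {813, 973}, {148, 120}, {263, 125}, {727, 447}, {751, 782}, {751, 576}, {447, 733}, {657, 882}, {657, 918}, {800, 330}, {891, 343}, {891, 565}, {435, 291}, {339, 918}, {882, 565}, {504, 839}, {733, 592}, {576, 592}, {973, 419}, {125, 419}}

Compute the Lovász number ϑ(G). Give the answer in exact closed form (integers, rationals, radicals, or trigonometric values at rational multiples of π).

73*cos(pi/73)/(cos(pi/73) + 1)

deg(202) = 2; N(202) = {263, 498}.
deg(700) = 2; N(700) = {537, 291}.
deg(813) = 2; N(813) = {691, 973}.
Vertex 918 has 2 neighbors: 657, 339.
deg(v) = 2 for all v (|V|=73); connected 2-regular on 73 ⇒ C_{73}.
The 37 distinct eigenvalues: [2.0, 1.9926, 1.97044, 1.9337, 1.88263, 1.81764, 1.73918, 1.64785, 1.54431, 1.42935, 1.3038, 1.1686, 1.02474, 0.8733, 0.7154, 0.55219, 0.3849, 0.21476, 0.04303, -0.12902, -0.30011, -0.46898, -0.63438, -0.79509, -0.9499, -1.09769, -1.23734, -1.36784, -1.48821, -1.59756, -1.69508, -1.78006, -1.85185, -1.90993, -1.95388, -1.98335, -1.99815].
−73·(-2*cos(pi/73)) / ((2)−(-2*cos(pi/73))) = 73*cos(pi/73)/(cos(pi/73) + 1) = ϑ(G).
Numerically 36.483094774.
36 ≤ 73*cos(pi/73)/(cos(pi/73) + 1) ≤ 37: both strict.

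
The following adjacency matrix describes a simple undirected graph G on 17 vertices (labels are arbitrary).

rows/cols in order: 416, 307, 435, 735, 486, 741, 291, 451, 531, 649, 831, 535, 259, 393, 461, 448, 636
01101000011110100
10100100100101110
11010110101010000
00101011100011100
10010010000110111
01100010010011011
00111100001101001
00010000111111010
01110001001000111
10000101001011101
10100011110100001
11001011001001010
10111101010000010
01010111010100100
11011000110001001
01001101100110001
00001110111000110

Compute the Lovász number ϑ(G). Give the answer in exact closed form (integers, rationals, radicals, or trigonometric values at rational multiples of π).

sqrt(17)

N(307) = {416, 435, 741, 531, 535, 393, 461, 448}, |N(307)| = 8.
deg(393) = 8; N(393) = {307, 735, 741, 291, 451, 649, 535, 461}.
deg(291) = 8; N(291) = {435, 735, 486, 741, 831, 535, 393, 636}.
Vertex 486 has 8 neighbors: 416, 735, 291, 535, 259, 461, 448, 636.
deg(v) = 8 for all v (|V|=17); Paley(17): SR with (k,λ,μ)=(8,3,4).
The 3 distinct eigenvalues: [8.0, 1.562, -2.562].
−17·(-sqrt(17)/2 - 1/2) / ((8)−(-sqrt(17)/2 - 1/2)) = sqrt(17) = ϑ(G).
ϑ(G) ≈ 4.1231056.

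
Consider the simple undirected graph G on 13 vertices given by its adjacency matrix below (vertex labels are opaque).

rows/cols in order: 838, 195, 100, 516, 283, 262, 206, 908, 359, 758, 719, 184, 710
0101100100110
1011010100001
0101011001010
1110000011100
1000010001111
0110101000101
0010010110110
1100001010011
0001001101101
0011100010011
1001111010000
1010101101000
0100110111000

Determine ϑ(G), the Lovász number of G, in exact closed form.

N(184) = {838, 100, 283, 206, 908, 758}, |N(184)| = 6.
deg(206) = 6; N(206) = {100, 262, 908, 359, 719, 184}.
N(516) = {838, 195, 100, 359, 758, 719}, |N(516)| = 6.
deg(838) = 6; N(838) = {195, 516, 283, 908, 719, 184}.
6-regular, N=13; SR(13,6,2,3) — a Paley graph.
A has 3 distinct eigenvalues ≈ [6.0, 1.302776, -2.302776].
Lovász (edge-transitive): ϑ = −13·(-sqrt(13)/2 - 1/2)/((6)−(-sqrt(13)/2 - 1/2)) = sqrt(13).
Numerically 3.605551275.

sqrt(13)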